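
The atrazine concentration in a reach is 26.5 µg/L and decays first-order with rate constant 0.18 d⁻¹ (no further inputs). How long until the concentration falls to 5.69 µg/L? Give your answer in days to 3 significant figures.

t = ln(C₀/C)/k = ln(26.5/5.69)/0.18 = 1.538/0.18 = 8.547 d.

8.55 d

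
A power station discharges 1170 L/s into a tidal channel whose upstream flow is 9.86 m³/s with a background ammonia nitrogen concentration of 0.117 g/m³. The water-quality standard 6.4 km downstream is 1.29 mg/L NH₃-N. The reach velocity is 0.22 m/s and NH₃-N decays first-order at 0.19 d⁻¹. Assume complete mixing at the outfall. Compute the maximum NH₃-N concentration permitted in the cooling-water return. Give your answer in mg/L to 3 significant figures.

1170 L/s = 1.17 m³/s.
Travel time to the compliance point: t = 6400/0.22 = 2.909e+04 s = 0.3367 d; decay factor exp(−0.19·0.3367) = 0.938.
So the concentration just after mixing may be at most 1.29/0.938 = 1.375 mg/L.
Mass balance: 1.375·11.03 = 1.17·Cₑ + 9.86·0.117.
Cₑ = (15.17 − 1.154) / 1.17 = 11.98 mg/L.

12.0 mg/L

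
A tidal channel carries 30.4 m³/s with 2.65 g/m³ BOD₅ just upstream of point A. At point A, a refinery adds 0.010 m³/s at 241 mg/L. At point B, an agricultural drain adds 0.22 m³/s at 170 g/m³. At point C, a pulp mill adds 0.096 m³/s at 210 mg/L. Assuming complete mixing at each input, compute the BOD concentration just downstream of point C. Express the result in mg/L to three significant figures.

4.57 mg/L

After input A: C = (30.4·2.65 + 0.01·241) / 30.41 = 2.728 mg/L.
After input B: C = (30.41·2.728 + 0.22·170) / 30.63 = 3.93 mg/L.
After input C: C = (30.63·3.93 + 0.096·210) / 30.73 = 4.574 mg/L.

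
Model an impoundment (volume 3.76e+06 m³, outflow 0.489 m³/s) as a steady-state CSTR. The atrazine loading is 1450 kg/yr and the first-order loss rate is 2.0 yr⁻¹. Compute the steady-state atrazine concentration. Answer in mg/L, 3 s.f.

Outflow Q = 0.489 m³/s × 3.156e+07 s/yr = 1.543e+07 m³/yr.
Steady-state CSTR mass balance: W = Q·C + k·V·C, so C = W/(Q + kV).
Q + kV = 1.543e+07 + 2.0·3.76e+06 = 2.295e+07 m³/yr.
C = 1450/2.295e+07 = 6.318e-05 kg/m³ = 0.06318 mg/L.

0.0632 mg/L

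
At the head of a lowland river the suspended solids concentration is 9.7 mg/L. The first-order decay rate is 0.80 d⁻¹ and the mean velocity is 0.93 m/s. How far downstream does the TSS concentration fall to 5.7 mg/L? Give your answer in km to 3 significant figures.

From C = C₀·e^(−kt), t = ln(C₀/C)/k = ln(9.7/5.7)/0.80 = 0.5317/0.80 = 0.6646 d.
Distance = v·t = 0.93 m/s × 5.742e+04 s = 5.34e+04 m = 53.4 km.

53.4 km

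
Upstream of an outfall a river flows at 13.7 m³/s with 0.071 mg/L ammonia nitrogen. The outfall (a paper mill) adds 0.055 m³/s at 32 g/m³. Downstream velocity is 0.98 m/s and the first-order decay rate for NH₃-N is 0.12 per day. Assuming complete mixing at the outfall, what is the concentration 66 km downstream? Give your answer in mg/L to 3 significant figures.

0.181 mg/L

After complete mixing, C₀ = (0.055·32 + 13.7·0.071) / 13.75 = 0.1987 mg/L.
Travel time t = 6.6e+04 m / 0.98 m/s = 6.735e+04 s = 0.7795 d.
C = 0.1987·exp(−0.12·0.7795) = 0.1987·0.9107 = 0.1809 mg/L.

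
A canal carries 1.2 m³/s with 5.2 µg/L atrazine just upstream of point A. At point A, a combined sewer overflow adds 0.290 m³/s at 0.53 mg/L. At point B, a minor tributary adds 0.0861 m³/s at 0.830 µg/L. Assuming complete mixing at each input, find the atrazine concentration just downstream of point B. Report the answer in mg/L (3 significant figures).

0.102 mg/L

5.2 µg/L = 0.0052 mg/L.
After input A: C = (1.2·0.0052 + 0.29·0.53) / 1.49 = 0.1073 mg/L.
0.830 µg/L = 0.00083 mg/L.
After input B: C = (1.49·0.1073 + 0.0861·0.00083) / 1.576 = 0.1015 mg/L.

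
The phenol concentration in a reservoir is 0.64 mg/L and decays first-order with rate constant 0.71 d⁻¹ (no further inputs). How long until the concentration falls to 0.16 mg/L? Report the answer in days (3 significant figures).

t = ln(C₀/C)/k = ln(0.64/0.16)/0.71 = 1.386/0.71 = 1.953 d.

1.95 d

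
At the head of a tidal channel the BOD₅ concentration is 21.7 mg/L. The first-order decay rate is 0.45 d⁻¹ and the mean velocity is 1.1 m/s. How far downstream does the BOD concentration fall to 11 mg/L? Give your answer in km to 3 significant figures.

From C = C₀·e^(−kt), t = ln(C₀/C)/k = ln(21.7/11)/0.45 = 0.6794/0.45 = 1.51 d.
Distance = v·t = 1.1 m/s × 1.304e+05 s = 1.435e+05 m = 143.5 km.

143 km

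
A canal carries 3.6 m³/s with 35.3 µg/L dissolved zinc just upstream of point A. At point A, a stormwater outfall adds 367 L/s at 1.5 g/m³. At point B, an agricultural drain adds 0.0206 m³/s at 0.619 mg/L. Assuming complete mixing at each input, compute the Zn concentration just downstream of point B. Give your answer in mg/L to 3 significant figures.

0.173 mg/L

35.3 µg/L = 0.0353 mg/L.
367 L/s = 0.367 m³/s.
After input A: C = (3.6·0.0353 + 0.367·1.5) / 3.967 = 0.1708 mg/L.
After input B: C = (3.967·0.1708 + 0.0206·0.619) / 3.988 = 0.1731 mg/L.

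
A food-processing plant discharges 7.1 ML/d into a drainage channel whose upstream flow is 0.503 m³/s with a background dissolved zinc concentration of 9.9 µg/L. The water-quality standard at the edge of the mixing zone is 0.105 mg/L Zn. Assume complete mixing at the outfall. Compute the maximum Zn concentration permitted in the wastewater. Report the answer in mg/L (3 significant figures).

0.687 mg/L

7.1 ML/d = 0.08218 m³/s.
9.9 µg/L = 0.0099 mg/L.
Mass balance: 0.105·0.5852 = 0.08218·Cₑ + 0.503·0.0099.
Cₑ = (0.06144 − 0.00498) / 0.08218 = 0.6871 mg/L.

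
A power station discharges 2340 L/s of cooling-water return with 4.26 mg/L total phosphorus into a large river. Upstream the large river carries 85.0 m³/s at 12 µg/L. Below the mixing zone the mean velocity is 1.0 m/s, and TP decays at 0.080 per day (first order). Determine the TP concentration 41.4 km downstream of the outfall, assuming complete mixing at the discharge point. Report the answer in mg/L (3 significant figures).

2340 L/s = 2.34 m³/s.
12 µg/L = 0.012 mg/L.
After complete mixing, C₀ = (2.34·4.26 + 85·0.012) / 87.34 = 0.1258 mg/L.
Travel time t = 4.14e+04 m / 1.0 m/s = 4.14e+04 s = 0.4792 d.
C = 0.1258·exp(−0.080·0.4792) = 0.1258·0.9624 = 0.1211 mg/L.

0.121 mg/L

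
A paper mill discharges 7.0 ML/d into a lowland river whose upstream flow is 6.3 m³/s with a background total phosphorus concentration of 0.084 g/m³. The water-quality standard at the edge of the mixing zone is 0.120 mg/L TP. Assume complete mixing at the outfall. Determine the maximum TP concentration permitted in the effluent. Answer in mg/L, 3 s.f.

2.92 mg/L

7.0 ML/d = 0.08102 m³/s.
Mass balance: 0.12·6.381 = 0.08102·Cₑ + 6.3·0.084.
Cₑ = (0.7657 − 0.5292) / 0.08102 = 2.919 mg/L.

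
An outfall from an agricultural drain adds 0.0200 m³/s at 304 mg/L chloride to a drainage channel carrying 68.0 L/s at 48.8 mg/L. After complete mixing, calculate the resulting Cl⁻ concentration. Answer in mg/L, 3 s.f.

107 mg/L

68.0 L/s = 0.068 m³/s.
By mass balance at complete mixing, C = (0.02·304 + 0.068·48.8) / (0.02 + 0.068) = 9.398/0.088 = 106.8 mg/L.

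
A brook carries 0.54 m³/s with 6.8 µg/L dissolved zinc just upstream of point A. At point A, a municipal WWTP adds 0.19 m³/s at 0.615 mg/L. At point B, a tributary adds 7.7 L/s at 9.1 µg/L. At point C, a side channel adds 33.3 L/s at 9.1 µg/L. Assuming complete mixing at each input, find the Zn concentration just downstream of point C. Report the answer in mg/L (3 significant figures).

6.8 µg/L = 0.0068 mg/L.
After input A: C = (0.54·0.0068 + 0.19·0.615) / 0.73 = 0.1651 mg/L.
7.7 L/s = 0.0077 m³/s.
9.1 µg/L = 0.0091 mg/L.
After input B: C = (0.73·0.1651 + 0.0077·0.0091) / 0.7377 = 0.1635 mg/L.
33.3 L/s = 0.0333 m³/s.
9.1 µg/L = 0.0091 mg/L.
After input C: C = (0.7377·0.1635 + 0.0333·0.0091) / 0.771 = 0.1568 mg/L.

0.157 mg/L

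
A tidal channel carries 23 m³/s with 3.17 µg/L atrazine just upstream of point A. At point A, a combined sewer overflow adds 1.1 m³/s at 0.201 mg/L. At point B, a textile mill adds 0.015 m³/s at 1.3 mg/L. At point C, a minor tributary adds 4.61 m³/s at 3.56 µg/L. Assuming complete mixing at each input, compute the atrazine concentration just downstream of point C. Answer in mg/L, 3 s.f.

0.0115 mg/L

3.17 µg/L = 0.00317 mg/L.
After input A: C = (23·0.00317 + 1.1·0.201) / 24.1 = 0.0122 mg/L.
After input B: C = (24.1·0.0122 + 0.015·1.3) / 24.12 = 0.013 mg/L.
3.56 µg/L = 0.00356 mg/L.
After input C: C = (24.12·0.013 + 4.61·0.00356) / 28.73 = 0.01149 mg/L.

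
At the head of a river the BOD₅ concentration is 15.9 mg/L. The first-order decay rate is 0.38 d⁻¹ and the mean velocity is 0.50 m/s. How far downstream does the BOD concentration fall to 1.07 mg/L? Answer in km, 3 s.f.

From C = C₀·e^(−kt), t = ln(C₀/C)/k = ln(15.9/1.07)/0.38 = 2.699/0.38 = 7.102 d.
Distance = v·t = 0.50 m/s × 6.136e+05 s = 3.068e+05 m = 306.8 km.

307 km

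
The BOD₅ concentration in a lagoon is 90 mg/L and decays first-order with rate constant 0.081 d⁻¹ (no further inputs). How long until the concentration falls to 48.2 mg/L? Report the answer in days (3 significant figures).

t = ln(C₀/C)/k = ln(90/48.2)/0.081 = 0.6245/0.081 = 7.709 d.

7.71 d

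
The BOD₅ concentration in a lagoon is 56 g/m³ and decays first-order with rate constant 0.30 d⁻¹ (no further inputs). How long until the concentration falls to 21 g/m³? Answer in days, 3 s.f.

3.27 d

t = ln(C₀/C)/k = ln(56/21)/0.30 = 0.9808/0.30 = 3.269 d.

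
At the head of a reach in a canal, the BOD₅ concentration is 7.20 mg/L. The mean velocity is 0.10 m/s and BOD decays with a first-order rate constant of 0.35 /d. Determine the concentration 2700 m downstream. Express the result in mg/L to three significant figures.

6.45 mg/L

Travel time t = 2700 m / 0.10 m/s = 2700/0.10 = 2.7e+04 s = 0.3125 d.
First-order decay: C = 7.20·exp(−0.35·0.3125) = 7.20·0.8964 = 6.454 mg/L.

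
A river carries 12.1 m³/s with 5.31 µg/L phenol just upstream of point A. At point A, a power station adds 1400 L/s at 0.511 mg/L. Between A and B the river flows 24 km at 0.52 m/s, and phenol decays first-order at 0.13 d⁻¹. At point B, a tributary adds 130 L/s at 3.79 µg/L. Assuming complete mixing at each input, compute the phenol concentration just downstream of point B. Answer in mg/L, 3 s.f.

0.0534 mg/L

5.31 µg/L = 0.00531 mg/L.
1400 L/s = 1.4 m³/s.
After input A: C = (12.1·0.00531 + 1.4·0.511) / 13.5 = 0.05775 mg/L.
Over the 24 km reach to input B (t = 4.615e+04 s = 0.5342 d), decay gives C = 0.05775·exp(−0.13·0.5342) = 0.05388 mg/L.
130 L/s = 0.13 m³/s.
3.79 µg/L = 0.00379 mg/L.
After input B: C = (13.5·0.05388 + 0.13·0.00379) / 13.63 = 0.0534 mg/L.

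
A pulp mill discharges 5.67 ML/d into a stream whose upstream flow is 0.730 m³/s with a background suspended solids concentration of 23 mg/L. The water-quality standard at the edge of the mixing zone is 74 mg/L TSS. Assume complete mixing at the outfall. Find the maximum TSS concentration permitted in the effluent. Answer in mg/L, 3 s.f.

641 mg/L

5.67 ML/d = 0.06562 m³/s.
Mass balance: 74·0.7956 = 0.06562·Cₑ + 0.73·23.
Cₑ = (58.88 − 16.79) / 0.06562 = 641.3 mg/L.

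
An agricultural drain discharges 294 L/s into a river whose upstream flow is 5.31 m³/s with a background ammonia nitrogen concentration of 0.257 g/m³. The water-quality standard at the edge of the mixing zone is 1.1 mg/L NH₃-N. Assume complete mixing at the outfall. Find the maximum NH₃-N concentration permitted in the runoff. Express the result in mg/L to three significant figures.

16.3 mg/L

294 L/s = 0.294 m³/s.
Mass balance: 1.1·5.604 = 0.294·Cₑ + 5.31·0.257.
Cₑ = (6.164 − 1.365) / 0.294 = 16.33 mg/L.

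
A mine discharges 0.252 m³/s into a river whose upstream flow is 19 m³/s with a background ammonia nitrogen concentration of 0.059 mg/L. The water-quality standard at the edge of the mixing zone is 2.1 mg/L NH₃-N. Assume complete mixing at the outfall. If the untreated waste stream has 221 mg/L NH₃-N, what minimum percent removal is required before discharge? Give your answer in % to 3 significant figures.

29.4 %

Mass balance: 2.1·19.25 = 0.252·Cₑ + 19·0.059.
Cₑ = (40.43 − 1.121) / 0.252 = 156 mg/L.
Required removal = 1 − 156/221 = 29.42 %.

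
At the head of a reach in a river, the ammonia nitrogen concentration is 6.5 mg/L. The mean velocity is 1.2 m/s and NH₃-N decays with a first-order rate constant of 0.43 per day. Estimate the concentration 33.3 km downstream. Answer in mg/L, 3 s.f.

5.66 mg/L

Travel time t = 33.3 km / 1.2 m/s = 3.33e+04/1.2 = 2.775e+04 s = 0.3212 d.
First-order decay: C = 6.5·exp(−0.43·0.3212) = 6.5·0.871 = 5.662 mg/L.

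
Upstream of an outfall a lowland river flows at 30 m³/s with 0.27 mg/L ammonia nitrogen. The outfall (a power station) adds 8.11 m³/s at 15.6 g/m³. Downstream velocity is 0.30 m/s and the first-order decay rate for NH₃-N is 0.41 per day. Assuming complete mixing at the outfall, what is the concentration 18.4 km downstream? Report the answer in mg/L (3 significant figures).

2.64 mg/L

After complete mixing, C₀ = (8.11·15.6 + 30·0.27) / 38.11 = 3.532 mg/L.
Travel time t = 1.84e+04 m / 0.30 m/s = 6.133e+04 s = 0.7099 d.
C = 3.532·exp(−0.41·0.7099) = 3.532·0.7475 = 2.64 mg/L.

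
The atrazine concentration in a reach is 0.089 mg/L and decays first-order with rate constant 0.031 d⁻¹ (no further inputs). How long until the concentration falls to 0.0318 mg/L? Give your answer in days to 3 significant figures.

t = ln(C₀/C)/k = ln(0.089/0.0318)/0.031 = 1.029/0.031 = 33.2 d.

33.2 d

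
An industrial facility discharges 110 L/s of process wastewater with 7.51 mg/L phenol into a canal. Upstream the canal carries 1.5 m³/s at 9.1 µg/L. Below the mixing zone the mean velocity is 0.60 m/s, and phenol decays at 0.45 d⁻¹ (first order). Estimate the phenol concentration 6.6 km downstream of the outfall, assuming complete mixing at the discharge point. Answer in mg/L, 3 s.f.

0.493 mg/L

110 L/s = 0.11 m³/s.
9.1 µg/L = 0.0091 mg/L.
After complete mixing, C₀ = (0.11·7.51 + 1.5·0.0091) / 1.61 = 0.5216 mg/L.
Travel time t = 6600 m / 0.60 m/s = 1.1e+04 s = 0.1273 d.
C = 0.5216·exp(−0.45·0.1273) = 0.5216·0.9443 = 0.4925 mg/L.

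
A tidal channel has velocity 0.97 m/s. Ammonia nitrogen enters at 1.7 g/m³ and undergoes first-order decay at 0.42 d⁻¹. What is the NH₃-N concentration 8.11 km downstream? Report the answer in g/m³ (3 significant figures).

Travel time t = 8.11 km / 0.97 m/s = 8110/0.97 = 8361 s = 0.09677 d.
First-order decay: C = 1.7·exp(−0.42·0.09677) = 1.7·0.9602 = 1.632 g/m³.

1.63 g/m³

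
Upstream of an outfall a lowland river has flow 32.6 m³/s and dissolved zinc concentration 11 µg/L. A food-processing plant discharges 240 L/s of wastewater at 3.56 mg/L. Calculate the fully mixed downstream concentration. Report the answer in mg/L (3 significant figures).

0.0369 mg/L

240 L/s = 0.24 m³/s.
11 µg/L = 0.011 mg/L.
By mass balance at complete mixing, C = (0.24·3.56 + 32.6·0.011) / (0.24 + 32.6) = 1.213/32.84 = 0.03694 mg/L.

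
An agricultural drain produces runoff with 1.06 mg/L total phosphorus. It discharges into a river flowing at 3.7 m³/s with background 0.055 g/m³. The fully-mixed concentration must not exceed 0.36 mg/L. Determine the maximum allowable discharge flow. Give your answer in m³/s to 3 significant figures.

Mass balance at complete mixing: C_std·(Q_w + Q_r) = Q_w·C_e + Q_r·C_b.
Rearranging, Q_w = Q_r·(C_std − C_b)/(C_e − C_std) = 3.7·(0.36 − 0.055) / (1.06 − 0.36) = 1.612 m³/s.

1.61 m³/s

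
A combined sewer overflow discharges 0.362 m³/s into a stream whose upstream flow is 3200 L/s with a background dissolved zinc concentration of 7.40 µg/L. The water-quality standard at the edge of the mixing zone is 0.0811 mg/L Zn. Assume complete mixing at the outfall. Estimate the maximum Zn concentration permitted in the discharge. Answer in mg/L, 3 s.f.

3200 L/s = 3.2 m³/s.
7.40 µg/L = 0.0074 mg/L.
Mass balance: 0.0811·3.562 = 0.362·Cₑ + 3.2·0.0074.
Cₑ = (0.2889 − 0.02368) / 0.362 = 0.7326 mg/L.

0.733 mg/L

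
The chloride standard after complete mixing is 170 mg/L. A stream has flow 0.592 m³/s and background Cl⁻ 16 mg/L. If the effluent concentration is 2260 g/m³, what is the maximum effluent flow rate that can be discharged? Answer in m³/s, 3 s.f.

0.0436 m³/s

Mass balance at complete mixing: C_std·(Q_w + Q_r) = Q_w·C_e + Q_r·C_b.
Rearranging, Q_w = Q_r·(C_std − C_b)/(C_e − C_std) = 0.592·(170 − 16) / (2260 − 170) = 0.04362 m³/s.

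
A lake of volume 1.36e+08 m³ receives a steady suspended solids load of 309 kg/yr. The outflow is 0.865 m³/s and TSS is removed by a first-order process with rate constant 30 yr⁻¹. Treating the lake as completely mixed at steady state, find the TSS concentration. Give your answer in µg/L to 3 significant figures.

0.0752 µg/L

Outflow Q = 0.865 m³/s × 3.156e+07 s/yr = 2.73e+07 m³/yr.
Steady-state CSTR mass balance: W = Q·C + k·V·C, so C = W/(Q + kV).
Q + kV = 2.73e+07 + 30·1.36e+08 = 4.107e+09 m³/yr.
C = 309/4.107e+09 = 7.523e-08 kg/m³ = 7.523e-05 mg/L = 0.07523 µg/L.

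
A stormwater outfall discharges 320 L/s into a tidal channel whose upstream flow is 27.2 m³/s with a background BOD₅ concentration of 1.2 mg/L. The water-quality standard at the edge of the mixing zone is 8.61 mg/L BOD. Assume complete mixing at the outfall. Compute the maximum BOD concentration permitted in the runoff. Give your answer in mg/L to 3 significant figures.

638 mg/L

320 L/s = 0.32 m³/s.
Mass balance: 8.61·27.52 = 0.32·Cₑ + 27.2·1.2.
Cₑ = (236.9 − 32.64) / 0.32 = 638.5 mg/L.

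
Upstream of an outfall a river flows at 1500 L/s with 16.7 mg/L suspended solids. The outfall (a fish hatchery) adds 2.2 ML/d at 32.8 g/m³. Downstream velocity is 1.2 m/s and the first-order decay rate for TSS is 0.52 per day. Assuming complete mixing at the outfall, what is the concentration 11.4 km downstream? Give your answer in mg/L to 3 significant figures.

2.2 ML/d = 0.02546 m³/s.
1500 L/s = 1.5 m³/s.
After complete mixing, C₀ = (0.02546·32.8 + 1.5·16.7) / 1.525 = 16.97 mg/L.
Travel time t = 1.14e+04 m / 1.2 m/s = 9500 s = 0.11 d.
C = 16.97·exp(−0.52·0.11) = 16.97·0.9444 = 16.03 mg/L.

16.0 mg/L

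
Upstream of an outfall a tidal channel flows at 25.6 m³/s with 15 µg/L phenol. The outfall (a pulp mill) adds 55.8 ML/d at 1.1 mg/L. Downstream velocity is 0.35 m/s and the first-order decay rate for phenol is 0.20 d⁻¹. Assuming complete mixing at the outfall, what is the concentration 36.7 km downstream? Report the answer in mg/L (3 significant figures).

0.0327 mg/L

55.8 ML/d = 0.6458 m³/s.
15 µg/L = 0.015 mg/L.
After complete mixing, C₀ = (0.6458·1.1 + 25.6·0.015) / 26.25 = 0.0417 mg/L.
Travel time t = 3.67e+04 m / 0.35 m/s = 1.049e+05 s = 1.214 d.
C = 0.0417·exp(−0.20·1.214) = 0.0417·0.7845 = 0.03271 mg/L.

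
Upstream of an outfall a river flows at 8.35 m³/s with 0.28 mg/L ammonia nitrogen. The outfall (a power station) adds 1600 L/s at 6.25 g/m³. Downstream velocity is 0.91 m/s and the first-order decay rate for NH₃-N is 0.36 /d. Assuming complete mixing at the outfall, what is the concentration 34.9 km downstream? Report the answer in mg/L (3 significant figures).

1600 L/s = 1.6 m³/s.
After complete mixing, C₀ = (1.6·6.25 + 8.35·0.28) / 9.95 = 1.24 mg/L.
Travel time t = 3.49e+04 m / 0.91 m/s = 3.835e+04 s = 0.4439 d.
C = 1.24·exp(−0.36·0.4439) = 1.24·0.8523 = 1.057 mg/L.

1.06 mg/L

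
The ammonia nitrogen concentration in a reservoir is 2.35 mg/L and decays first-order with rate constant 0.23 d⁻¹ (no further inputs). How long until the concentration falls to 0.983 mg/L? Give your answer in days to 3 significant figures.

3.79 d

t = ln(C₀/C)/k = ln(2.35/0.983)/0.23 = 0.8716/0.23 = 3.789 d.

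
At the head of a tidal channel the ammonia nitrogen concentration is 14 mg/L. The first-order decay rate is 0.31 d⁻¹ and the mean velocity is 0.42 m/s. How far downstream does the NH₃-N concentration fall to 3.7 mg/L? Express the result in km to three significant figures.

From C = C₀·e^(−kt), t = ln(C₀/C)/k = ln(14/3.7)/0.31 = 1.331/0.31 = 4.293 d.
Distance = v·t = 0.42 m/s × 3.709e+05 s = 1.558e+05 m = 155.8 km.

156 km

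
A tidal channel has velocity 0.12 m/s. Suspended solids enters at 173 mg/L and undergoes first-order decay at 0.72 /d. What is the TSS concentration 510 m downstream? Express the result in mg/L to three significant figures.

167 mg/L

Travel time t = 510 m / 0.12 m/s = 510/0.12 = 4250 s = 0.04919 d.
First-order decay: C = 173·exp(−0.72·0.04919) = 173·0.9652 = 167 mg/L.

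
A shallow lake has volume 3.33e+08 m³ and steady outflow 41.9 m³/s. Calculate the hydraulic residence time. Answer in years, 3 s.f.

Q = 41.9 m³/s × 3.156e+07 s/yr = 1.322e+09 m³/yr.
Hydraulic residence time τ = V/Q = 3.33e+08/1.322e+09 = 0.2518 yr.

0.252 yr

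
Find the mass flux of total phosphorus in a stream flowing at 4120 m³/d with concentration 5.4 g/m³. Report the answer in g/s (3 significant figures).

0.258 g/s

4120 m³/d = 0.04769 m³/s.
Mass flux = Q·C = 0.04769 m³/s × 5.4 g/m³ = 0.2575 g/s.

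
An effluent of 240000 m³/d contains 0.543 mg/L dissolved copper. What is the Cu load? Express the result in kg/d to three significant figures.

240000 m³/d = 2.778 m³/s.
Mass flux = Q·C = 2.778 m³/s × 0.543 g/m³ = 1.508 g/s.
= 1.508 g/s × 86.4 = 130.3 kg/d.

130 kg/d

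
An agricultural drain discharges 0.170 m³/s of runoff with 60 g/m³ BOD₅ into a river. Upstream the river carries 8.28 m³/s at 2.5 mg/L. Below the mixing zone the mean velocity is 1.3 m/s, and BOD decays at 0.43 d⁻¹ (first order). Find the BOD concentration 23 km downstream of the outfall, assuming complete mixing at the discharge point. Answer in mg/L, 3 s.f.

After complete mixing, C₀ = (0.17·60 + 8.28·2.5) / 8.45 = 3.657 mg/L.
Travel time t = 2.3e+04 m / 1.3 m/s = 1.769e+04 s = 0.2048 d.
C = 3.657·exp(−0.43·0.2048) = 3.657·0.9157 = 3.349 mg/L.

3.35 mg/L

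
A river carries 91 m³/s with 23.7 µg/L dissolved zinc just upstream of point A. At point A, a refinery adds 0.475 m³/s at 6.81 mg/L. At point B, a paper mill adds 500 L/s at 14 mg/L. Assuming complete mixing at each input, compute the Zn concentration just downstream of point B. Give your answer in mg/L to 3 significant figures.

0.135 mg/L

23.7 µg/L = 0.0237 mg/L.
After input A: C = (91·0.0237 + 0.475·6.81) / 91.47 = 0.05894 mg/L.
500 L/s = 0.5 m³/s.
After input B: C = (91.47·0.05894 + 0.5·14) / 91.97 = 0.1347 mg/L.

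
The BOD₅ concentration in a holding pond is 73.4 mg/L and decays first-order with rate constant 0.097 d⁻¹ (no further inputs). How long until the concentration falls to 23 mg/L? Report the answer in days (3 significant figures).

t = ln(C₀/C)/k = ln(73.4/23)/0.097 = 1.16/0.097 = 11.96 d.

12.0 d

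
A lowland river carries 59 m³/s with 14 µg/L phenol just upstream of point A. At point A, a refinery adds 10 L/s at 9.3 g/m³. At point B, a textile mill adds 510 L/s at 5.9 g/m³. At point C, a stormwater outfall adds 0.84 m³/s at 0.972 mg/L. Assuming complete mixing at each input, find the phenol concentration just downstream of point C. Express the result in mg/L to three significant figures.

14 µg/L = 0.014 mg/L.
10 L/s = 0.01 m³/s.
After input A: C = (59·0.014 + 0.01·9.3) / 59.01 = 0.01557 mg/L.
510 L/s = 0.51 m³/s.
After input B: C = (59.01·0.01557 + 0.51·5.9) / 59.52 = 0.06599 mg/L.
After input C: C = (59.52·0.06599 + 0.84·0.972) / 60.36 = 0.0786 mg/L.

0.0786 mg/L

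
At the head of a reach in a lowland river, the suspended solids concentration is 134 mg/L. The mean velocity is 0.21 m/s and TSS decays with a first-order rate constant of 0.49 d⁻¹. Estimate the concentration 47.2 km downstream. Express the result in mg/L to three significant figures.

37.5 mg/L

Travel time t = 47.2 km / 0.21 m/s = 4.72e+04/0.21 = 2.248e+05 s = 2.601 d.
First-order decay: C = 134·exp(−0.49·2.601) = 134·0.2795 = 37.46 mg/L.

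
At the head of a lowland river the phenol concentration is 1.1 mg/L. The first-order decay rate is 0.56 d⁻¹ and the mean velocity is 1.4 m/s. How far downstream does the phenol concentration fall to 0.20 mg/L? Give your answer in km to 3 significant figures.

368 km

From C = C₀·e^(−kt), t = ln(C₀/C)/k = ln(1.1/0.20)/0.56 = 1.705/0.56 = 3.044 d.
Distance = v·t = 1.4 m/s × 2.63e+05 s = 3.682e+05 m = 368.2 km.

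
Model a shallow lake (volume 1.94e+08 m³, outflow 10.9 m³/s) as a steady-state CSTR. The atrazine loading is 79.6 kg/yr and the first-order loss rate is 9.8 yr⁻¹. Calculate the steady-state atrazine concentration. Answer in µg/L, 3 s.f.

0.0355 µg/L

Outflow Q = 10.9 m³/s × 3.156e+07 s/yr = 3.44e+08 m³/yr.
Steady-state CSTR mass balance: W = Q·C + k·V·C, so C = W/(Q + kV).
Q + kV = 3.44e+08 + 9.8·1.94e+08 = 2.245e+09 m³/yr.
C = 79.6/2.245e+09 = 3.545e-08 kg/m³ = 3.545e-05 mg/L = 0.03545 µg/L.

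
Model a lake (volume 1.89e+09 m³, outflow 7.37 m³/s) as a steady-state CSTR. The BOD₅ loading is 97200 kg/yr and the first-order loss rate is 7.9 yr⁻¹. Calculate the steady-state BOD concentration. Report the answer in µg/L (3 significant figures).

Outflow Q = 7.37 m³/s × 3.156e+07 s/yr = 2.326e+08 m³/yr.
Steady-state CSTR mass balance: W = Q·C + k·V·C, so C = W/(Q + kV).
Q + kV = 2.326e+08 + 7.9·1.89e+09 = 1.516e+10 m³/yr.
C = 97200/1.516e+10 = 6.41e-06 kg/m³ = 0.00641 mg/L = 6.41 µg/L.

6.41 µg/L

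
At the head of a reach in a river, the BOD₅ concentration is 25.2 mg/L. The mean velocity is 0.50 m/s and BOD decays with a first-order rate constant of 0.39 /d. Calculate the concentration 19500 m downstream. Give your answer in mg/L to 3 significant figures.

Travel time t = 19500 m / 0.50 m/s = 1.95e+04/0.50 = 3.9e+04 s = 0.4514 d.
First-order decay: C = 25.2·exp(−0.39·0.4514) = 25.2·0.8386 = 21.13 mg/L.

21.1 mg/L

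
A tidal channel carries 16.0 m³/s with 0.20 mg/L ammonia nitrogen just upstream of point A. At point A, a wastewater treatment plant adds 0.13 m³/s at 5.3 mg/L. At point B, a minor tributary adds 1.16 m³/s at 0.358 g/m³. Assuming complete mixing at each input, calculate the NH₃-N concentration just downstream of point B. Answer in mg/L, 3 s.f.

0.249 mg/L

After input A: C = (16·0.2 + 0.13·5.3) / 16.13 = 0.2411 mg/L.
After input B: C = (16.13·0.2411 + 1.16·0.358) / 17.29 = 0.2489 mg/L.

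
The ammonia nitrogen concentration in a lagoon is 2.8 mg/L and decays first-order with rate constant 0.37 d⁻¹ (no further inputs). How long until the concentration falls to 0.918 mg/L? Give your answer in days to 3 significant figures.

3.01 d

t = ln(C₀/C)/k = ln(2.8/0.918)/0.37 = 1.115/0.37 = 3.014 d.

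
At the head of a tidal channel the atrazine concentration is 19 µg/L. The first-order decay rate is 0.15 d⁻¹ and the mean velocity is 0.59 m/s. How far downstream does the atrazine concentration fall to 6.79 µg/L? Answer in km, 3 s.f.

From C = C₀·e^(−kt), t = ln(C₀/C)/k = ln(19/6.79)/0.15 = 1.029/0.15 = 6.86 d.
Distance = v·t = 0.59 m/s × 5.927e+05 s = 3.497e+05 m = 349.7 km.

350 km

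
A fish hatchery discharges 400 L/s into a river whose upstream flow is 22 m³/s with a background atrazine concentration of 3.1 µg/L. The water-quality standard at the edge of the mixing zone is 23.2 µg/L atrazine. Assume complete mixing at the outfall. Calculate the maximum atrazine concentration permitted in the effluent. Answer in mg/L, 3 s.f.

1.13 mg/L

400 L/s = 0.4 m³/s.
3.1 µg/L = 0.0031 mg/L.
23.2 µg/L = 0.0232 mg/L.
Mass balance: 0.0232·22.4 = 0.4·Cₑ + 22·0.0031.
Cₑ = (0.5197 − 0.0682) / 0.4 = 1.129 mg/L.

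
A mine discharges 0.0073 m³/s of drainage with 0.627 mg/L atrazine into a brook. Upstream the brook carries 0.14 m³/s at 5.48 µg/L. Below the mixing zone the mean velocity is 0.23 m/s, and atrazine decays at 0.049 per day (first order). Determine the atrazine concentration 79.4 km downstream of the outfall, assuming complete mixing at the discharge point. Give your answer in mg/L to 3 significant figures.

5.48 µg/L = 0.00548 mg/L.
After complete mixing, C₀ = (0.0073·0.627 + 0.14·0.00548) / 0.1473 = 0.03628 mg/L.
Travel time t = 7.94e+04 m / 0.23 m/s = 3.452e+05 s = 3.996 d.
C = 0.03628·exp(−0.049·3.996) = 0.03628·0.8222 = 0.02983 mg/L.

0.0298 mg/L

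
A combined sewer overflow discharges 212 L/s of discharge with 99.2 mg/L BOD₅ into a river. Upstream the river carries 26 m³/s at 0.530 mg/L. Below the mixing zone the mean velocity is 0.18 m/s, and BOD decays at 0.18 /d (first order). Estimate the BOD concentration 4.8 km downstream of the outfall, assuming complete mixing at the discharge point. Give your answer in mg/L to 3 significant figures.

1.26 mg/L

212 L/s = 0.212 m³/s.
After complete mixing, C₀ = (0.212·99.2 + 26·0.53) / 26.21 = 1.328 mg/L.
Travel time t = 4800 m / 0.18 m/s = 2.667e+04 s = 0.3086 d.
C = 1.328·exp(−0.18·0.3086) = 1.328·0.946 = 1.256 mg/L.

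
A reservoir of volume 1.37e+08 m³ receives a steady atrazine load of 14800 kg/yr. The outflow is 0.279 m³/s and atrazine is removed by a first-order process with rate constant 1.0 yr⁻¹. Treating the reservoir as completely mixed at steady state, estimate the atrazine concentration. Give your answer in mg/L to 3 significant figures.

0.102 mg/L

Outflow Q = 0.279 m³/s × 3.156e+07 s/yr = 8.805e+06 m³/yr.
Steady-state CSTR mass balance: W = Q·C + k·V·C, so C = W/(Q + kV).
Q + kV = 8.805e+06 + 1.0·1.37e+08 = 1.458e+08 m³/yr.
C = 14800/1.458e+08 = 0.0001015 kg/m³ = 0.1015 mg/L.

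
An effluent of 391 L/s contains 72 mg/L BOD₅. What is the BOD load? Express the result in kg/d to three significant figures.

391 L/s = 0.391 m³/s.
Mass flux = Q·C = 0.391 m³/s × 72 g/m³ = 28.15 g/s.
= 28.15 g/s × 86.4 = 2432 kg/d.

2430 kg/d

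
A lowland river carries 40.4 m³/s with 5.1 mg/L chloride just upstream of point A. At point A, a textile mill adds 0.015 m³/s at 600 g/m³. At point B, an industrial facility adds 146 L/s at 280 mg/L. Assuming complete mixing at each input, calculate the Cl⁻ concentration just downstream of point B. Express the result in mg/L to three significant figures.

After input A: C = (40.4·5.1 + 0.015·600) / 40.41 = 5.321 mg/L.
146 L/s = 0.146 m³/s.
After input B: C = (40.41·5.321 + 0.146·280) / 40.56 = 6.31 mg/L.

6.31 mg/L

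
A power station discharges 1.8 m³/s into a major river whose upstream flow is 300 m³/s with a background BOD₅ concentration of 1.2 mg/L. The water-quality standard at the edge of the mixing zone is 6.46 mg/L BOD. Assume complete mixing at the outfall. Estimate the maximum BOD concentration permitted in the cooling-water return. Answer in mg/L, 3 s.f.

Mass balance: 6.46·301.8 = 1.8·Cₑ + 300·1.2.
Cₑ = (1950 − 360) / 1.8 = 883.1 mg/L.

883 mg/L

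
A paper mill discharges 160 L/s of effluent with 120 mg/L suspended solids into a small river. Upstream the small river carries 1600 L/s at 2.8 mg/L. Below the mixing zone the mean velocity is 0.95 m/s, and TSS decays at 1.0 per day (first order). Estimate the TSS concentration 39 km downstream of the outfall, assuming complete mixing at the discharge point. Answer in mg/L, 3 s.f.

160 L/s = 0.16 m³/s.
1600 L/s = 1.6 m³/s.
After complete mixing, C₀ = (0.16·120 + 1.6·2.8) / 1.76 = 13.45 mg/L.
Travel time t = 3.9e+04 m / 0.95 m/s = 4.105e+04 s = 0.4751 d.
C = 13.45·exp(−1.0·0.4751) = 13.45·0.6218 = 8.366 mg/L.

8.37 mg/L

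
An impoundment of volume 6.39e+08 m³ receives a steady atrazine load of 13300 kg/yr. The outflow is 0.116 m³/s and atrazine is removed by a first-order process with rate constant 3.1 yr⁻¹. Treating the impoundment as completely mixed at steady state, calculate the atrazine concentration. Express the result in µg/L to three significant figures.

6.70 µg/L

Outflow Q = 0.116 m³/s × 3.156e+07 s/yr = 3.661e+06 m³/yr.
Steady-state CSTR mass balance: W = Q·C + k·V·C, so C = W/(Q + kV).
Q + kV = 3.661e+06 + 3.1·6.39e+08 = 1.985e+09 m³/yr.
C = 13300/1.985e+09 = 6.702e-06 kg/m³ = 0.006702 mg/L = 6.702 µg/L.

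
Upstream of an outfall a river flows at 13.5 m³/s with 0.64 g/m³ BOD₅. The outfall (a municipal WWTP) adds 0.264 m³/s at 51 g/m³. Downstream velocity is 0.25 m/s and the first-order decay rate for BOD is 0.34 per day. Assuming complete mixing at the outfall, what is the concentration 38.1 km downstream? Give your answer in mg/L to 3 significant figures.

0.882 mg/L

After complete mixing, C₀ = (0.264·51 + 13.5·0.64) / 13.76 = 1.606 mg/L.
Travel time t = 3.81e+04 m / 0.25 m/s = 1.524e+05 s = 1.764 d.
C = 1.606·exp(−0.34·1.764) = 1.606·0.549 = 0.8816 mg/L.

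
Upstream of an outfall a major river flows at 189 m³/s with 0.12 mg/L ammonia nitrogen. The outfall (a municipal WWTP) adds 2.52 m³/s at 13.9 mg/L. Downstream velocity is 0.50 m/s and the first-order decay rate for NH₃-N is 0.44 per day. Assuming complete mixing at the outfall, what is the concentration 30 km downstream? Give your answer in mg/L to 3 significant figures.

0.222 mg/L

After complete mixing, C₀ = (2.52·13.9 + 189·0.12) / 191.5 = 0.3013 mg/L.
Travel time t = 3e+04 m / 0.50 m/s = 6e+04 s = 0.6944 d.
C = 0.3013·exp(−0.44·0.6944) = 0.3013·0.7367 = 0.222 mg/L.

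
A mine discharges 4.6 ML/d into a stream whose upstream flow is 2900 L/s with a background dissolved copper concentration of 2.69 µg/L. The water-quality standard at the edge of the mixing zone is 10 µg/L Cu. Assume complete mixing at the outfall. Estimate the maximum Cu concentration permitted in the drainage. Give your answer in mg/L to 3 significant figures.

4.6 ML/d = 0.05324 m³/s.
2900 L/s = 2.9 m³/s.
2.69 µg/L = 0.00269 mg/L.
10 µg/L = 0.01 mg/L.
Mass balance: 0.01·2.953 = 0.05324·Cₑ + 2.9·0.00269.
Cₑ = (0.02953 − 0.007801) / 0.05324 = 0.4082 mg/L.

0.408 mg/L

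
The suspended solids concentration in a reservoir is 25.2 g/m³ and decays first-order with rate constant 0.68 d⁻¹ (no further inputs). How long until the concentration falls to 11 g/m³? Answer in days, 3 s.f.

1.22 d

t = ln(C₀/C)/k = ln(25.2/11)/0.68 = 0.8289/0.68 = 1.219 d.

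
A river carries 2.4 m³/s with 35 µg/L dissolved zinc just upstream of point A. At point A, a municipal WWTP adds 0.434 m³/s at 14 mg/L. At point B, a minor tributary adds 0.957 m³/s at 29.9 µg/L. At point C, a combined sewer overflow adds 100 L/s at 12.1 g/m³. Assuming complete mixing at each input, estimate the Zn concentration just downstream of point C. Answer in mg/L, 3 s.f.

1.90 mg/L

35 µg/L = 0.035 mg/L.
After input A: C = (2.4·0.035 + 0.434·14) / 2.834 = 2.174 mg/L.
29.9 µg/L = 0.0299 mg/L.
After input B: C = (2.834·2.174 + 0.957·0.0299) / 3.791 = 1.632 mg/L.
100 L/s = 0.1 m³/s.
After input C: C = (3.791·1.632 + 0.1·12.1) / 3.891 = 1.901 mg/L.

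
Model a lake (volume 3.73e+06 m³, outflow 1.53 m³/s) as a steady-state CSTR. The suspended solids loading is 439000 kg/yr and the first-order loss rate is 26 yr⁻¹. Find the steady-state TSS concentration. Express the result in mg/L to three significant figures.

Outflow Q = 1.53 m³/s × 3.156e+07 s/yr = 4.828e+07 m³/yr.
Steady-state CSTR mass balance: W = Q·C + k·V·C, so C = W/(Q + kV).
Q + kV = 4.828e+07 + 26·3.73e+06 = 1.453e+08 m³/yr.
C = 439000/1.453e+08 = 0.003022 kg/m³ = 3.022 mg/L.

3.02 mg/L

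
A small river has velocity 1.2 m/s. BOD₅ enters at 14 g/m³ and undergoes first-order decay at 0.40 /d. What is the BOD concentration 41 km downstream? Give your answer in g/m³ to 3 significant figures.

Travel time t = 41 km / 1.2 m/s = 4.1e+04/1.2 = 3.417e+04 s = 0.3954 d.
First-order decay: C = 14·exp(−0.40·0.3954) = 14·0.8537 = 11.95 g/m³.

12.0 g/m³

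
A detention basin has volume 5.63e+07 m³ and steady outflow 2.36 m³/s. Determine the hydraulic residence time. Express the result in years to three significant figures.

0.756 yr

Q = 2.36 m³/s × 3.156e+07 s/yr = 7.448e+07 m³/yr.
Hydraulic residence time τ = V/Q = 5.63e+07/7.448e+07 = 0.7559 yr.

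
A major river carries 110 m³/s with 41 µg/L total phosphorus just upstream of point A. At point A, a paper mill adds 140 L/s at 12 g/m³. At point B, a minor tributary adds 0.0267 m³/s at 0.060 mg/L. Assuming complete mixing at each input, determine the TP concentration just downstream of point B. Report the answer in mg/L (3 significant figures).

0.0562 mg/L

41 µg/L = 0.041 mg/L.
140 L/s = 0.14 m³/s.
After input A: C = (110·0.041 + 0.14·12) / 110.1 = 0.0562 mg/L.
After input B: C = (110.1·0.0562 + 0.0267·0.06) / 110.2 = 0.0562 mg/L.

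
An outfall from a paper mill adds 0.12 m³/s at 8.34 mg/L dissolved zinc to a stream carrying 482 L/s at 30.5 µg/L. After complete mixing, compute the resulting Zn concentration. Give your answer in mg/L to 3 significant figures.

482 L/s = 0.482 m³/s.
30.5 µg/L = 0.0305 mg/L.
Conservation of mass across the mixing zone: C = (0.12·8.34 + 0.482·0.0305) / (0.12 + 0.482) = 1.016/0.602 = 1.687 mg/L.

1.69 mg/L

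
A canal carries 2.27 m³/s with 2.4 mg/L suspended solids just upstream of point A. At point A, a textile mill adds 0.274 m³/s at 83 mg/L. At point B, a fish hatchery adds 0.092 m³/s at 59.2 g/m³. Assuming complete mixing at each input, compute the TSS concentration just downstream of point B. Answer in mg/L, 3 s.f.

After input A: C = (2.27·2.4 + 0.274·83) / 2.544 = 11.08 mg/L.
After input B: C = (2.544·11.08 + 0.092·59.2) / 2.636 = 12.76 mg/L.

12.8 mg/L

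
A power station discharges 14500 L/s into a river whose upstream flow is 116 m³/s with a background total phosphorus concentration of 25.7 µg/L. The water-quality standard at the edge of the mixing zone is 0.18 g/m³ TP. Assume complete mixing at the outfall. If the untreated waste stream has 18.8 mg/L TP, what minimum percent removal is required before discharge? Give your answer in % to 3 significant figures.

14500 L/s = 14.5 m³/s.
25.7 µg/L = 0.0257 mg/L.
Mass balance: 0.18·130.5 = 14.5·Cₑ + 116·0.0257.
Cₑ = (23.49 − 2.981) / 14.5 = 1.414 mg/L.
Required removal = 1 − 1.414/18.8 = 92.48 %.

92.5 %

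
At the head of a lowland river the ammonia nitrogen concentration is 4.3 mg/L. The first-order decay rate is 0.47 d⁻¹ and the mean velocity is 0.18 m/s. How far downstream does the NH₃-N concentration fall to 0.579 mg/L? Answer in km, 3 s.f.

66.3 km

From C = C₀·e^(−kt), t = ln(C₀/C)/k = ln(4.3/0.579)/0.47 = 2.005/0.47 = 4.266 d.
Distance = v·t = 0.18 m/s × 3.686e+05 s = 6.635e+04 m = 66.35 km.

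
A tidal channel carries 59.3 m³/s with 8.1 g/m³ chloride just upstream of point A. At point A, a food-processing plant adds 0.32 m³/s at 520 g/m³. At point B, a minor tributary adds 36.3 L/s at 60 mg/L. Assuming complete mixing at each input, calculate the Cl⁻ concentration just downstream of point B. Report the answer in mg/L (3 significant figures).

10.9 mg/L

After input A: C = (59.3·8.1 + 0.32·520) / 59.62 = 10.85 mg/L.
36.3 L/s = 0.0363 m³/s.
After input B: C = (59.62·10.85 + 0.0363·60) / 59.66 = 10.88 mg/L.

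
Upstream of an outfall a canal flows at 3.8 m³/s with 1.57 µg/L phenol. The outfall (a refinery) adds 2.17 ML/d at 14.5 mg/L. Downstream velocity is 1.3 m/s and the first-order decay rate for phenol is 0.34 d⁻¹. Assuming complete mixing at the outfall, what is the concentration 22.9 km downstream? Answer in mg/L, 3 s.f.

2.17 ML/d = 0.02512 m³/s.
1.57 µg/L = 0.00157 mg/L.
After complete mixing, C₀ = (0.02512·14.5 + 3.8·0.00157) / 3.825 = 0.09677 mg/L.
Travel time t = 2.29e+04 m / 1.3 m/s = 1.762e+04 s = 0.2039 d.
C = 0.09677·exp(−0.34·0.2039) = 0.09677·0.933 = 0.09029 mg/L.

0.0903 mg/L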